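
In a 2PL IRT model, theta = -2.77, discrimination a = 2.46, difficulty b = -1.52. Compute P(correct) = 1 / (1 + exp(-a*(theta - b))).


a*(theta - b) = 2.46 * (-2.77 - -1.52) = -3.075
exp(--3.075) = 21.6499
P = 1 / (1 + 21.6499)
P = 0.0442

0.0442


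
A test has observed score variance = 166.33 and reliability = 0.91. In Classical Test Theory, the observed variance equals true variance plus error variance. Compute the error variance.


var_true = rxx * var_obs = 0.91 * 166.33 = 151.3603
var_error = var_obs - var_true
var_error = 166.33 - 151.3603
var_error = 14.9697

14.9697


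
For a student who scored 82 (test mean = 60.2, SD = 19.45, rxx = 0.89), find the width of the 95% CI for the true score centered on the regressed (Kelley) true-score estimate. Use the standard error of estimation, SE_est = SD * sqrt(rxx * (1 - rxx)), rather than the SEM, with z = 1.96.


True score estimate = 0.89*82 + 0.11*60.2 = 79.602
SE_est = SD * sqrt(rxx * (1 - rxx)) = 19.45 * sqrt(0.89 * 0.11) = 19.45 * sqrt(0.0979) = 6.085706
CI = T_est +/- z * SE_est, so width = 2 * z * SE_est = 2 * 1.96 * 6.085706
Width = 23.856

23.856


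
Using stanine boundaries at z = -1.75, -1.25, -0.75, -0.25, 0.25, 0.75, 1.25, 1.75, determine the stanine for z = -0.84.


Stanine boundaries: [-1.75, -1.25, -0.75, -0.25, 0.25, 0.75, 1.25, 1.75]
z = -0.84
Check each boundary:
  z >= -1.75 -> could be stanine 2
  z >= -1.25 -> could be stanine 3
  z < -0.75
  z < -0.25
  z < 0.25
  z < 0.75
  z < 1.25
  z < 1.75
Highest qualifying boundary gives stanine = 3

3


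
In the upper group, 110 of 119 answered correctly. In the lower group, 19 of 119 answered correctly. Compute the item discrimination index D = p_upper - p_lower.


p_upper = 110/119 = 0.9244
p_lower = 19/119 = 0.1597
D = 0.9244 - 0.1597 = 0.7647

0.7647


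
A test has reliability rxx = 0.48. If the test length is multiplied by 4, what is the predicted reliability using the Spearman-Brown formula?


r_new = (n * rxx) / (1 + (n-1) * rxx)
r_new = (4 * 0.48) / (1 + 3 * 0.48)
r_new = 1.92 / 2.44
r_new = 0.7869

0.7869


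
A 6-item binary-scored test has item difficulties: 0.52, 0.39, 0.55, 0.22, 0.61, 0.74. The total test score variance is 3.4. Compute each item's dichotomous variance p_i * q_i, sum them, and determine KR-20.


For each item, compute p_i * q_i:
  Item 1: 0.52 * 0.48 = 0.2496
  Item 2: 0.39 * 0.61 = 0.2379
  Item 3: 0.55 * 0.45 = 0.2475
  Item 4: 0.22 * 0.78 = 0.1716
  Item 5: 0.61 * 0.39 = 0.2379
  Item 6: 0.74 * 0.26 = 0.1924
Sum(p_i * q_i) = 0.2496 + 0.2379 + 0.2475 + 0.1716 + 0.2379 + 0.1924 = 1.3369
KR-20 = (k/(k-1)) * (1 - Sum(p_i*q_i) / Var_total)
= (6/5) * (1 - 1.3369/3.4)
= 1.2 * 0.6068
KR-20 = 0.7282

0.7282


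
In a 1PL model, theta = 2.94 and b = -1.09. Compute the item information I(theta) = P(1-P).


P = 1/(1+exp(-(2.94--1.09))) = 0.9825
I = P*(1-P) = 0.9825 * 0.0175
I = 0.0172

0.0172


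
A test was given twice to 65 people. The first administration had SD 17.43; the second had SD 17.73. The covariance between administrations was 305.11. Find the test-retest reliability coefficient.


r = cov(X,Y) / (SD_X * SD_Y)
r = 305.11 / (17.43 * 17.73)
r = 305.11 / 309.0339
r = 0.9873

0.9873


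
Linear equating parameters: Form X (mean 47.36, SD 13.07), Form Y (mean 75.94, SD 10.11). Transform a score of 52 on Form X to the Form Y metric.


slope = SD_Y / SD_X = 10.11 / 13.07 ~ 0.7735
intercept = mean_Y - slope * mean_X = 75.94 - (10.11 / 13.07) * 47.36 ~ 39.3058
Y = slope * X + intercept. To avoid rounding drift from the rounded slope/intercept, evaluate the equivalent form Y = mean_Y + SD_Y * (X - mean_X) / SD_X at full precision:
Y = 75.94 + 10.11 * (52 - 47.36) / 13.07
Y = 75.94 + 10.11 * 4.64 / 13.07
Y = 75.94 + 46.9104 / 13.07
Y = 75.94 + 3.5892
Y = 79.5292

79.5292


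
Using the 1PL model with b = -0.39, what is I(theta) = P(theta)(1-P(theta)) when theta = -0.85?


P = 1/(1+exp(-(-0.85--0.39))) = 0.387
I = P*(1-P) = 0.387 * 0.613
I = 0.2372

0.2372


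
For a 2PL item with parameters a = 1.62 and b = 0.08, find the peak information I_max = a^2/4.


For 2PL, max info at theta = b = 0.08
I_max = a^2 / 4 = 1.62^2 / 4
= 2.6244 / 4
I_max = 0.6561

0.6561


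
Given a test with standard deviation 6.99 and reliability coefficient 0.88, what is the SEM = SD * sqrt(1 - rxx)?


SEM = SD * sqrt(1 - rxx)
SEM = 6.99 * sqrt(1 - 0.88)
SEM = 6.99 * sqrt(0.12) = 6.99 * 0.34641
SEM = 2.4214

2.4214


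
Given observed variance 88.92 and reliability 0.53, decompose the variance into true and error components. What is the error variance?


var_true = rxx * var_obs = 0.53 * 88.92 = 47.1276
var_error = var_obs - var_true
var_error = 88.92 - 47.1276
var_error = 41.7924

41.7924


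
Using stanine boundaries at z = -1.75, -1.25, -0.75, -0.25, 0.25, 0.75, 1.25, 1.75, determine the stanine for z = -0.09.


Stanine boundaries: [-1.75, -1.25, -0.75, -0.25, 0.25, 0.75, 1.25, 1.75]
z = -0.09
Check each boundary:
  z >= -1.75 -> could be stanine 2
  z >= -1.25 -> could be stanine 3
  z >= -0.75 -> could be stanine 4
  z >= -0.25 -> could be stanine 5
  z < 0.25
  z < 0.75
  z < 1.25
  z < 1.75
Highest qualifying boundary gives stanine = 5

5


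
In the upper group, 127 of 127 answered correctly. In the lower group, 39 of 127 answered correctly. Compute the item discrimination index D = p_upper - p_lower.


p_upper = 127/127 = 1.0
p_lower = 39/127 = 0.3071
D = 1.0 - 0.3071 = 0.6929

0.6929


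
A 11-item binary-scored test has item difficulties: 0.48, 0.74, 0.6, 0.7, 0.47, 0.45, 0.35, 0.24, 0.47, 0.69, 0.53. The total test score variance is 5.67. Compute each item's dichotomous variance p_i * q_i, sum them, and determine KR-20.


For each item, compute p_i * q_i:
  Item 1: 0.48 * 0.52 = 0.2496
  Item 2: 0.74 * 0.26 = 0.1924
  Item 3: 0.6 * 0.4 = 0.24
  Item 4: 0.7 * 0.3 = 0.21
  Item 5: 0.47 * 0.53 = 0.2491
  Item 6: 0.45 * 0.55 = 0.2475
  Item 7: 0.35 * 0.65 = 0.2275
  Item 8: 0.24 * 0.76 = 0.1824
  Item 9: 0.47 * 0.53 = 0.2491
  Item 10: 0.69 * 0.31 = 0.2139
  Item 11: 0.53 * 0.47 = 0.2491
Sum(p_i * q_i) = 0.2496 + 0.1924 + 0.24 + 0.21 + 0.2491 + 0.2475 + 0.2275 + 0.1824 + 0.2491 + 0.2139 + 0.2491 = 2.5106
KR-20 = (k/(k-1)) * (1 - Sum(p_i*q_i) / Var_total)
= (11/10) * (1 - 2.5106/5.67)
= 1.1 * 0.5572
KR-20 = 0.6129

0.6129


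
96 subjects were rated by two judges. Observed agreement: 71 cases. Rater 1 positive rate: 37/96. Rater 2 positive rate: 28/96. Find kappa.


P_o = 71/96 = 0.739583
P_e = (37*28 + 59*68) / 9216 = 0.547743
kappa = (P_o - P_e) / (1 - P_e)
kappa = (0.739583 - 0.547743) / (1 - 0.547743)
kappa = 0.4242

0.4242


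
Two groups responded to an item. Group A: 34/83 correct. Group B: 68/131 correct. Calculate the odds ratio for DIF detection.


Odds_A = 34/49 = 0.6939
Odds_B = 68/63 = 1.0794
OR = Odds_A / Odds_B = 0.6939 / 1.0794
Exactly, OR = (34 * 63) / (49 * 68) = 2142 / 3332
OR = 0.6429

0.6429


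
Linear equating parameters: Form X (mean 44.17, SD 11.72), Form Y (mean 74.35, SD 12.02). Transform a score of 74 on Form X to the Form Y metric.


slope = SD_Y / SD_X = 12.02 / 11.72 ~ 1.0256
intercept = mean_Y - slope * mean_X = 74.35 - (12.02 / 11.72) * 44.17 ~ 29.0494
Y = slope * X + intercept. To avoid rounding drift from the rounded slope/intercept, evaluate the equivalent form Y = mean_Y + SD_Y * (X - mean_X) / SD_X at full precision:
Y = 74.35 + 12.02 * (74 - 44.17) / 11.72
Y = 74.35 + 12.02 * 29.83 / 11.72
Y = 74.35 + 358.5566 / 11.72
Y = 74.35 + 30.5936
Y = 104.9436

104.9436


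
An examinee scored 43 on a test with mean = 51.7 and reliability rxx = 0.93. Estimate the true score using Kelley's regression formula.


T_est = rxx * X + (1 - rxx) * mean
T_est = 0.93 * 43 + 0.07 * 51.7
T_est = 39.99 + 3.619
T_est = 43.609

43.609


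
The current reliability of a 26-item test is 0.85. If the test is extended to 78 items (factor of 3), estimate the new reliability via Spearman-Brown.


r_new = (n * rxx) / (1 + (n-1) * rxx)
r_new = (3 * 0.85) / (1 + 2 * 0.85)
r_new = 2.55 / 2.7
r_new = 0.9444

0.9444


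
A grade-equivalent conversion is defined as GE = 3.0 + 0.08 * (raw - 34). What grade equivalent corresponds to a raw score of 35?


raw - median = 35 - 34 = 1
slope * diff = 0.08 * 1 = 0.08
GE = 3.0 + 0.08
GE = 3.08

3.08


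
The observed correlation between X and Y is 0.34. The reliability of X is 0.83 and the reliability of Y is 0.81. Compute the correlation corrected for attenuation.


r_corrected = rxy / sqrt(rxx * ryy)
= 0.34 / sqrt(0.83 * 0.81)
= 0.34 / sqrt(0.6723)
= 0.34 / 0.819939
r_corrected = 0.4147

0.4147


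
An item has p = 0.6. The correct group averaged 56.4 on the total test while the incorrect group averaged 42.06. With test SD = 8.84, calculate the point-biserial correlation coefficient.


q = 1 - p = 0.4
rpb = ((M1 - M0) / SD) * sqrt(p * q)
rpb = ((56.4 - 42.06) / 8.84) * sqrt(0.6 * 0.4)
rpb = 0.7947

0.7947


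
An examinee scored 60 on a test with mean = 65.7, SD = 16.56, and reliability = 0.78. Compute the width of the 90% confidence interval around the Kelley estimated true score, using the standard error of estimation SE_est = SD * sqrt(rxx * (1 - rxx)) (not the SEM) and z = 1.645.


True score estimate = 0.78*60 + 0.22*65.7 = 61.254
SE_est = SD * sqrt(rxx * (1 - rxx)) = 16.56 * sqrt(0.78 * 0.22) = 16.56 * sqrt(0.1716) = 6.859919
CI = T_est +/- z * SE_est, so width = 2 * z * SE_est = 2 * 1.645 * 6.859919
Width = 22.5691

22.5691


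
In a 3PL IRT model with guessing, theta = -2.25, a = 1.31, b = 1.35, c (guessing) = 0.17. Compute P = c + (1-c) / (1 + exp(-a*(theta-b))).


logit = 1.31*(-2.25 - 1.35) = -4.716
P* = 1/(1 + exp(--4.716)) = 0.0089
P = 0.17 + (1 - 0.17) * 0.0089
P = 0.1774

0.1774


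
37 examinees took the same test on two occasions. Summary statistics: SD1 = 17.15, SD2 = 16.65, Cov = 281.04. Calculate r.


r = cov(X,Y) / (SD_X * SD_Y)
r = 281.04 / (17.15 * 16.65)
r = 281.04 / 285.5475
r = 0.9842

0.9842


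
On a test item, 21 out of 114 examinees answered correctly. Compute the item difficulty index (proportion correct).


Item difficulty p = number correct / total examinees
p = 21 / 114
p = 0.1842

0.1842


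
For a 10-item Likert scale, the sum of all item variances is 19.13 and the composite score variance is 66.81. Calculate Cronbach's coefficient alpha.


alpha = (k/(k-1)) * (1 - sum(si^2)/s_total^2)
= (10/9) * (1 - 19.13/66.81)
alpha = 0.793

0.793


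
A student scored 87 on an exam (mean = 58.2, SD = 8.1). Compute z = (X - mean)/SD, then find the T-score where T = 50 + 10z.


z = (X - mean) / SD = (87 - 58.2) / 8.1
z = 28.8 / 8.1
z = 3.5556
T-score = T = 50 + 10z
Carry z at full precision (z = 28.8 / 8.1) into the conversion:
T-score = 50 + 10 * (28.8 / 8.1) = 50 + 288 / 8.1
T-score = 50 + 35.5556
T-score = 85.5556

85.5556


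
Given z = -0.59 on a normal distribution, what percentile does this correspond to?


CDF(z) = 0.5 * (1 + erf(z/sqrt(2)))
erf(-0.4172) = -0.4448
CDF = 0.2776
Percentile rank = 0.2776 * 100 = 27.76

27.76


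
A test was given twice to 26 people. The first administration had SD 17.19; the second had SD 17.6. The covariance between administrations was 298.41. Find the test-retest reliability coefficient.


r = cov(X,Y) / (SD_X * SD_Y)
r = 298.41 / (17.19 * 17.6)
r = 298.41 / 302.544
r = 0.9863

0.9863


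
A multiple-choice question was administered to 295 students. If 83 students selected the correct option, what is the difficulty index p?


Item difficulty p = number correct / total examinees
p = 83 / 295
p = 0.2814

0.2814


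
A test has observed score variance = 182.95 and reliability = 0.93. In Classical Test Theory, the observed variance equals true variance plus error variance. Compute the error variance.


var_true = rxx * var_obs = 0.93 * 182.95 = 170.1435
var_error = var_obs - var_true
var_error = 182.95 - 170.1435
var_error = 12.8065

12.8065


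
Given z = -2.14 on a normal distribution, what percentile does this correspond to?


CDF(z) = 0.5 * (1 + erf(z/sqrt(2)))
erf(-1.5132) = -0.9676
CDF = 0.0162
Percentile rank = 0.0162 * 100 = 1.62

1.62


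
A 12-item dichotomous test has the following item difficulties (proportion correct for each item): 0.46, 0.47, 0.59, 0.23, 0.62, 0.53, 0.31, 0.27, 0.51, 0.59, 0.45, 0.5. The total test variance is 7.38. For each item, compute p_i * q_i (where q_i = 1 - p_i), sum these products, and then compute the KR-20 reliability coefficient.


For each item, compute p_i * q_i:
  Item 1: 0.46 * 0.54 = 0.2484
  Item 2: 0.47 * 0.53 = 0.2491
  Item 3: 0.59 * 0.41 = 0.2419
  Item 4: 0.23 * 0.77 = 0.1771
  Item 5: 0.62 * 0.38 = 0.2356
  Item 6: 0.53 * 0.47 = 0.2491
  Item 7: 0.31 * 0.69 = 0.2139
  Item 8: 0.27 * 0.73 = 0.1971
  Item 9: 0.51 * 0.49 = 0.2499
  Item 10: 0.59 * 0.41 = 0.2419
  Item 11: 0.45 * 0.55 = 0.2475
  Item 12: 0.5 * 0.5 = 0.25
Sum(p_i * q_i) = 0.2484 + 0.2491 + 0.2419 + 0.1771 + 0.2356 + 0.2491 + 0.2139 + 0.1971 + 0.2499 + 0.2419 + 0.2475 + 0.25 = 2.8015
KR-20 = (k/(k-1)) * (1 - Sum(p_i*q_i) / Var_total)
= (12/11) * (1 - 2.8015/7.38)
= 1.0909 * 0.6204
KR-20 = 0.6768

0.6768


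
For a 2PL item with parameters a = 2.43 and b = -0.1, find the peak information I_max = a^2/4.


For 2PL, max info at theta = b = -0.1
I_max = a^2 / 4 = 2.43^2 / 4
= 5.9049 / 4
I_max = 1.4762

1.4762


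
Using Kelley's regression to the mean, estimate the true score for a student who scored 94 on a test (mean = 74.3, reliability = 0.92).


T_est = rxx * X + (1 - rxx) * mean
T_est = 0.92 * 94 + 0.08 * 74.3
T_est = 86.48 + 5.944
T_est = 92.424

92.424


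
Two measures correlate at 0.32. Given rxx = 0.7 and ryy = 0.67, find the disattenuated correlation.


r_corrected = rxy / sqrt(rxx * ryy)
= 0.32 / sqrt(0.7 * 0.67)
= 0.32 / sqrt(0.469)
= 0.32 / 0.684836
r_corrected = 0.4673

0.4673


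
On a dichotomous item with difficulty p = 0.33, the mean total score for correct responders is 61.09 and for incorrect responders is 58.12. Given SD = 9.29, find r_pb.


q = 1 - p = 0.67
rpb = ((M1 - M0) / SD) * sqrt(p * q)
rpb = ((61.09 - 58.12) / 9.29) * sqrt(0.33 * 0.67)
rpb = 0.1503

0.1503


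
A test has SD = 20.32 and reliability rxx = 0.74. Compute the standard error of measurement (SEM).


SEM = SD * sqrt(1 - rxx)
SEM = 20.32 * sqrt(1 - 0.74)
SEM = 20.32 * sqrt(0.26) = 20.32 * 0.509902
SEM = 10.3612

10.3612


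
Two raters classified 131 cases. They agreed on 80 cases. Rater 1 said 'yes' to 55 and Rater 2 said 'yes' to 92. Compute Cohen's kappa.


P_o = 80/131 = 0.610687
P_e = (55*92 + 76*39) / 17161 = 0.467572
kappa = (P_o - P_e) / (1 - P_e)
kappa = (0.610687 - 0.467572) / (1 - 0.467572)
kappa = 0.2688

0.2688


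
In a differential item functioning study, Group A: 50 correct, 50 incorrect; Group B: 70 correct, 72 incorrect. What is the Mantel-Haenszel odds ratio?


Odds_A = 50/50 = 1.0
Odds_B = 70/72 = 0.9722
OR = Odds_A / Odds_B = 1.0 / 0.9722
Exactly, OR = (50 * 72) / (50 * 70) = 3600 / 3500
OR = 1.0286

1.0286


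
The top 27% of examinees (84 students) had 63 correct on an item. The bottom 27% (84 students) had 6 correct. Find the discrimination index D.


p_upper = 63/84 = 0.75
p_lower = 6/84 = 0.0714
D = 0.75 - 0.0714 = 0.6786

0.6786


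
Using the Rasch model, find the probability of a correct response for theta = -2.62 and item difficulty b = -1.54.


theta - b = -2.62 - -1.54 = -1.08
exp(-(theta - b)) = exp(1.08) = 2.9447
P = 1 / (1 + 2.9447)
P = 0.2535

0.2535


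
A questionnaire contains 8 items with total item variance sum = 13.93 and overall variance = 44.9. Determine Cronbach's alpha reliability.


alpha = (k/(k-1)) * (1 - sum(si^2)/s_total^2)
= (8/7) * (1 - 13.93/44.9)
alpha = 0.7883

0.7883


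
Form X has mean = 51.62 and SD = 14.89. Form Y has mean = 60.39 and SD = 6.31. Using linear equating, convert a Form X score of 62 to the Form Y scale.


slope = SD_Y / SD_X = 6.31 / 14.89 ~ 0.4238
intercept = mean_Y - slope * mean_X = 60.39 - (6.31 / 14.89) * 51.62 ~ 38.5148
Y = slope * X + intercept. To avoid rounding drift from the rounded slope/intercept, evaluate the equivalent form Y = mean_Y + SD_Y * (X - mean_X) / SD_X at full precision:
Y = 60.39 + 6.31 * (62 - 51.62) / 14.89
Y = 60.39 + 6.31 * 10.38 / 14.89
Y = 60.39 + 65.4978 / 14.89
Y = 60.39 + 4.3988
Y = 64.7888

64.7888


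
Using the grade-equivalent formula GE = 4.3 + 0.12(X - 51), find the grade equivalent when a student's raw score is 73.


raw - median = 73 - 51 = 22
slope * diff = 0.12 * 22 = 2.64
GE = 4.3 + 2.64
GE = 6.94

6.94


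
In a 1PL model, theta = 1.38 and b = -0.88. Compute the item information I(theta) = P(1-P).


P = 1/(1+exp(-(1.38--0.88))) = 0.9055
I = P*(1-P) = 0.9055 * 0.0945
I = 0.0856

0.0856


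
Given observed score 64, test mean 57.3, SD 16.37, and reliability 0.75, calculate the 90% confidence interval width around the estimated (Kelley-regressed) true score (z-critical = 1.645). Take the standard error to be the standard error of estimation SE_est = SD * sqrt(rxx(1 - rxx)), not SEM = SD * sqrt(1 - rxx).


True score estimate = 0.75*64 + 0.25*57.3 = 62.325
SE_est = SD * sqrt(rxx * (1 - rxx)) = 16.37 * sqrt(0.75 * 0.25) = 16.37 * sqrt(0.1875) = 7.088418
CI = T_est +/- z * SE_est, so width = 2 * z * SE_est = 2 * 1.645 * 7.088418
Width = 23.3209

23.3209


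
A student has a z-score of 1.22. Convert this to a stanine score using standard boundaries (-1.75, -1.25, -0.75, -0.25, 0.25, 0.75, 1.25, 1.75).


Stanine boundaries: [-1.75, -1.25, -0.75, -0.25, 0.25, 0.75, 1.25, 1.75]
z = 1.22
Check each boundary:
  z >= -1.75 -> could be stanine 2
  z >= -1.25 -> could be stanine 3
  z >= -0.75 -> could be stanine 4
  z >= -0.25 -> could be stanine 5
  z >= 0.25 -> could be stanine 6
  z >= 0.75 -> could be stanine 7
  z < 1.25
  z < 1.75
Highest qualifying boundary gives stanine = 7

7


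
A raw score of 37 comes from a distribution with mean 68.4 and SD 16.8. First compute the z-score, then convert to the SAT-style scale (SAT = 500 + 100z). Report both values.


z = (X - mean) / SD = (37 - 68.4) / 16.8
z = -31.4 / 16.8
z = -1.869
SAT-scale = SAT = 500 + 100z
Carry z at full precision (z = -31.4 / 16.8) into the conversion:
SAT-scale = 500 + 100 * (-31.4 / 16.8) = 500 + -3140 / 16.8
SAT-scale = 500 + -186.9048
SAT-scale = 313.0952

313.0952


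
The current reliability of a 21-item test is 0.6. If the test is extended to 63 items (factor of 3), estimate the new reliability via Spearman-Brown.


r_new = (n * rxx) / (1 + (n-1) * rxx)
r_new = (3 * 0.6) / (1 + 2 * 0.6)
r_new = 1.8 / 2.2
r_new = 0.8182

0.8182


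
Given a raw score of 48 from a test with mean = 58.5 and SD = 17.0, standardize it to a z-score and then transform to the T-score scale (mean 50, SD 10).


z = (X - mean) / SD = (48 - 58.5) / 17.0
z = -10.5 / 17.0
z = -0.6176
T-score = T = 50 + 10z
Carry z at full precision (z = -10.5 / 17.0) into the conversion:
T-score = 50 + 10 * (-10.5 / 17.0) = 50 + -105 / 17.0
T-score = 50 + -6.1765
T-score = 43.8235

43.8235


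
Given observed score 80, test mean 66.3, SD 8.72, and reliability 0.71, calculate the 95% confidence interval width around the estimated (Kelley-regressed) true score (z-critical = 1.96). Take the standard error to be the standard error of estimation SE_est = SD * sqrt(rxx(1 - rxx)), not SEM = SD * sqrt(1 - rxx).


True score estimate = 0.71*80 + 0.29*66.3 = 76.027
SE_est = SD * sqrt(rxx * (1 - rxx)) = 8.72 * sqrt(0.71 * 0.29) = 8.72 * sqrt(0.2059) = 3.956805
CI = T_est +/- z * SE_est, so width = 2 * z * SE_est = 2 * 1.96 * 3.956805
Width = 15.5107

15.5107


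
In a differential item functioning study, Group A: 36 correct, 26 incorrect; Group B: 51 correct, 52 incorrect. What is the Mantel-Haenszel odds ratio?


Odds_A = 36/26 = 1.3846
Odds_B = 51/52 = 0.9808
OR = Odds_A / Odds_B = 1.3846 / 0.9808
Exactly, OR = (36 * 52) / (26 * 51) = 1872 / 1326
OR = 1.4118

1.4118


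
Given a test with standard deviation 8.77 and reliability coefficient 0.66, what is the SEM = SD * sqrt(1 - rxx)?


SEM = SD * sqrt(1 - rxx)
SEM = 8.77 * sqrt(1 - 0.66)
SEM = 8.77 * sqrt(0.34) = 8.77 * 0.583095
SEM = 5.1137

5.1137


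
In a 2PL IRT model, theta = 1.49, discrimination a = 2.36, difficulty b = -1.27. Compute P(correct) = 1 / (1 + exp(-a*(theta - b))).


a*(theta - b) = 2.36 * (1.49 - -1.27) = 6.5136
exp(-6.5136) = 0.0015
P = 1 / (1 + 0.0015)
P = 0.9985

0.9985


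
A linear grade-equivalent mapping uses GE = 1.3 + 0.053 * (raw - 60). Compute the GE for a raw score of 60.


raw - median = 60 - 60 = 0
slope * diff = 0.053 * 0 = 0.0
GE = 1.3 + 0.0
GE = 1.3

1.3


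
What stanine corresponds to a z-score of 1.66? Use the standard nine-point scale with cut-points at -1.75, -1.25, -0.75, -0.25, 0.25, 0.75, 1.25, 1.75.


Stanine boundaries: [-1.75, -1.25, -0.75, -0.25, 0.25, 0.75, 1.25, 1.75]
z = 1.66
Check each boundary:
  z >= -1.75 -> could be stanine 2
  z >= -1.25 -> could be stanine 3
  z >= -0.75 -> could be stanine 4
  z >= -0.25 -> could be stanine 5
  z >= 0.25 -> could be stanine 6
  z >= 0.75 -> could be stanine 7
  z >= 1.25 -> could be stanine 8
  z < 1.75
Highest qualifying boundary gives stanine = 8

8


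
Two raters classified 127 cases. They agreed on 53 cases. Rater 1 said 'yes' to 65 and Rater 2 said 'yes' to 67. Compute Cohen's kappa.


P_o = 53/127 = 0.417323
P_e = (65*67 + 62*60) / 16129 = 0.500651
kappa = (P_o - P_e) / (1 - P_e)
kappa = (0.417323 - 0.500651) / (1 - 0.500651)
kappa = -0.1669

-0.1669


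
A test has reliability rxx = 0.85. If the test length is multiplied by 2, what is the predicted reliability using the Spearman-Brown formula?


r_new = (n * rxx) / (1 + (n-1) * rxx)
r_new = (2 * 0.85) / (1 + 1 * 0.85)
r_new = 1.7 / 1.85
r_new = 0.9189

0.9189


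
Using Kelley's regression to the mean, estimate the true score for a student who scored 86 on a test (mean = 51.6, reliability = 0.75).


T_est = rxx * X + (1 - rxx) * mean
T_est = 0.75 * 86 + 0.25 * 51.6
T_est = 64.5 + 12.9
T_est = 77.4

77.4


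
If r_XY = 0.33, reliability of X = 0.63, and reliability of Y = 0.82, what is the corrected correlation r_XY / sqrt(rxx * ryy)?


r_corrected = rxy / sqrt(rxx * ryy)
= 0.33 / sqrt(0.63 * 0.82)
= 0.33 / sqrt(0.5166)
= 0.33 / 0.718749
r_corrected = 0.4591

0.4591


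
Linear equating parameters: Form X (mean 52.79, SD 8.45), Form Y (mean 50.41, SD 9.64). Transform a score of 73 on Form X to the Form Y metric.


slope = SD_Y / SD_X = 9.64 / 8.45 ~ 1.1408
intercept = mean_Y - slope * mean_X = 50.41 - (9.64 / 8.45) * 52.79 ~ -9.8143
Y = slope * X + intercept. To avoid rounding drift from the rounded slope/intercept, evaluate the equivalent form Y = mean_Y + SD_Y * (X - mean_X) / SD_X at full precision:
Y = 50.41 + 9.64 * (73 - 52.79) / 8.45
Y = 50.41 + 9.64 * 20.21 / 8.45
Y = 50.41 + 194.8244 / 8.45
Y = 50.41 + 23.0561
Y = 73.4661

73.4661


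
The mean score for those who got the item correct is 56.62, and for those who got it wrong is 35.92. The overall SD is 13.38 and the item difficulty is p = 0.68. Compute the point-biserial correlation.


q = 1 - p = 0.32
rpb = ((M1 - M0) / SD) * sqrt(p * q)
rpb = ((56.62 - 35.92) / 13.38) * sqrt(0.68 * 0.32)
rpb = 0.7217

0.7217


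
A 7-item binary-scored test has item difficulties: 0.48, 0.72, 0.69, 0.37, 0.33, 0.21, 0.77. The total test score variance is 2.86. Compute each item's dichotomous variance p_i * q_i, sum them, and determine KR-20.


For each item, compute p_i * q_i:
  Item 1: 0.48 * 0.52 = 0.2496
  Item 2: 0.72 * 0.28 = 0.2016
  Item 3: 0.69 * 0.31 = 0.2139
  Item 4: 0.37 * 0.63 = 0.2331
  Item 5: 0.33 * 0.67 = 0.2211
  Item 6: 0.21 * 0.79 = 0.1659
  Item 7: 0.77 * 0.23 = 0.1771
Sum(p_i * q_i) = 0.2496 + 0.2016 + 0.2139 + 0.2331 + 0.2211 + 0.1659 + 0.1771 = 1.4623
KR-20 = (k/(k-1)) * (1 - Sum(p_i*q_i) / Var_total)
= (7/6) * (1 - 1.4623/2.86)
= 1.1667 * 0.4887
KR-20 = 0.5702

0.5702


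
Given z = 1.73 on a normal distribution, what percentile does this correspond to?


CDF(z) = 0.5 * (1 + erf(z/sqrt(2)))
erf(1.2233) = 0.9164
CDF = 0.9582
Percentile rank = 0.9582 * 100 = 95.82

95.82


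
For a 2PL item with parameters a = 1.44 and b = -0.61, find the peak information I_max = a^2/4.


For 2PL, max info at theta = b = -0.61
I_max = a^2 / 4 = 1.44^2 / 4
= 2.0736 / 4
I_max = 0.5184

0.5184


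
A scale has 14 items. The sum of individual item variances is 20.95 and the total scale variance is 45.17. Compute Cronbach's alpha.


alpha = (k/(k-1)) * (1 - sum(si^2)/s_total^2)
= (14/13) * (1 - 20.95/45.17)
alpha = 0.5774

0.5774


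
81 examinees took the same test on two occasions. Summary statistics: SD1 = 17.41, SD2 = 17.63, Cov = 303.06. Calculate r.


r = cov(X,Y) / (SD_X * SD_Y)
r = 303.06 / (17.41 * 17.63)
r = 303.06 / 306.9383
r = 0.9874

0.9874


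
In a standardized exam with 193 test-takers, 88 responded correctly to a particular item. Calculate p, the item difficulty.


Item difficulty p = number correct / total examinees
p = 88 / 193
p = 0.456

0.456


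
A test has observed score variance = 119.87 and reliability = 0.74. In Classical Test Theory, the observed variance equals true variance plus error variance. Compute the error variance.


var_true = rxx * var_obs = 0.74 * 119.87 = 88.7038
var_error = var_obs - var_true
var_error = 119.87 - 88.7038
var_error = 31.1662

31.1662


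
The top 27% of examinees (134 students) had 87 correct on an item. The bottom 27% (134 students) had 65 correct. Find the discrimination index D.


p_upper = 87/134 = 0.6493
p_lower = 65/134 = 0.4851
D = 0.6493 - 0.4851 = 0.1642

0.1642


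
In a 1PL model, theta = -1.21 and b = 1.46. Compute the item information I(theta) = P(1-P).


P = 1/(1+exp(-(-1.21-1.46))) = 0.0648
I = P*(1-P) = 0.0648 * 0.9352
I = 0.0606

0.0606


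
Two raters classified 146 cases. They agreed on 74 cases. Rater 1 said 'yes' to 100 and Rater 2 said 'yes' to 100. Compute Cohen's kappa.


P_o = 74/146 = 0.506849
P_e = (100*100 + 46*46) / 21316 = 0.568399
kappa = (P_o - P_e) / (1 - P_e)
kappa = (0.506849 - 0.568399) / (1 - 0.568399)
kappa = -0.1426

-0.1426


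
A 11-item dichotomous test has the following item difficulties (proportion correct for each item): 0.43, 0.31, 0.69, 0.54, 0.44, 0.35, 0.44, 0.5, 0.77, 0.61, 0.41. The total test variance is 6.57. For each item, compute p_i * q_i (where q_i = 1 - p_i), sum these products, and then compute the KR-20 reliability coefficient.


For each item, compute p_i * q_i:
  Item 1: 0.43 * 0.57 = 0.2451
  Item 2: 0.31 * 0.69 = 0.2139
  Item 3: 0.69 * 0.31 = 0.2139
  Item 4: 0.54 * 0.46 = 0.2484
  Item 5: 0.44 * 0.56 = 0.2464
  Item 6: 0.35 * 0.65 = 0.2275
  Item 7: 0.44 * 0.56 = 0.2464
  Item 8: 0.5 * 0.5 = 0.25
  Item 9: 0.77 * 0.23 = 0.1771
  Item 10: 0.61 * 0.39 = 0.2379
  Item 11: 0.41 * 0.59 = 0.2419
Sum(p_i * q_i) = 0.2451 + 0.2139 + 0.2139 + 0.2484 + 0.2464 + 0.2275 + 0.2464 + 0.25 + 0.1771 + 0.2379 + 0.2419 = 2.5485
KR-20 = (k/(k-1)) * (1 - Sum(p_i*q_i) / Var_total)
= (11/10) * (1 - 2.5485/6.57)
= 1.1 * 0.6121
KR-20 = 0.6733

0.6733


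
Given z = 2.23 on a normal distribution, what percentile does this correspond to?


CDF(z) = 0.5 * (1 + erf(z/sqrt(2)))
erf(1.5768) = 0.9743
CDF = 0.9871
Percentile rank = 0.9871 * 100 = 98.71

98.71


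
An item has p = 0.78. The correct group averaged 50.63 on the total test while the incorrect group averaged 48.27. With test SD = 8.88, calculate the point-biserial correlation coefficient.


q = 1 - p = 0.22
rpb = ((M1 - M0) / SD) * sqrt(p * q)
rpb = ((50.63 - 48.27) / 8.88) * sqrt(0.78 * 0.22)
rpb = 0.1101

0.1101


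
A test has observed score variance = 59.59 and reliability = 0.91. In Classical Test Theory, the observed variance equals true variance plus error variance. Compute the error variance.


var_true = rxx * var_obs = 0.91 * 59.59 = 54.2269
var_error = var_obs - var_true
var_error = 59.59 - 54.2269
var_error = 5.3631

5.3631


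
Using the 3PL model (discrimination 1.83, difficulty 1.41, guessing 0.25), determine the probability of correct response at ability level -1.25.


logit = 1.83*(-1.25 - 1.41) = -4.8678
P* = 1/(1 + exp(--4.8678)) = 0.0076
P = 0.25 + (1 - 0.25) * 0.0076
P = 0.2557

0.2557


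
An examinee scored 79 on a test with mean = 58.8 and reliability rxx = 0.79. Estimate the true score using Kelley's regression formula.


T_est = rxx * X + (1 - rxx) * mean
T_est = 0.79 * 79 + 0.21 * 58.8
T_est = 62.41 + 12.348
T_est = 74.758

74.758


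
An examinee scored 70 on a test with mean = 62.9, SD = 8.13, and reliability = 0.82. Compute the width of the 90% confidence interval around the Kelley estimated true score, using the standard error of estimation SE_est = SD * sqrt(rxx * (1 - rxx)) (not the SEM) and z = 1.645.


True score estimate = 0.82*70 + 0.18*62.9 = 68.722
SE_est = SD * sqrt(rxx * (1 - rxx)) = 8.13 * sqrt(0.82 * 0.18) = 8.13 * sqrt(0.1476) = 3.123444
CI = T_est +/- z * SE_est, so width = 2 * z * SE_est = 2 * 1.645 * 3.123444
Width = 10.2761

10.2761


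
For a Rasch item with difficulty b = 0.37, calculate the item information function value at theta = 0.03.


P = 1/(1+exp(-(0.03-0.37))) = 0.4158
I = P*(1-P) = 0.4158 * 0.5842
I = 0.2429

0.2429


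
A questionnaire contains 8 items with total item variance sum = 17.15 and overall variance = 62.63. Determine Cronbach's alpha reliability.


alpha = (k/(k-1)) * (1 - sum(si^2)/s_total^2)
= (8/7) * (1 - 17.15/62.63)
alpha = 0.8299

0.8299


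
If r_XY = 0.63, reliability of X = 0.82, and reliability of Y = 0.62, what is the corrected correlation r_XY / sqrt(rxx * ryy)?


r_corrected = rxy / sqrt(rxx * ryy)
= 0.63 / sqrt(0.82 * 0.62)
= 0.63 / sqrt(0.5084)
= 0.63 / 0.713022
r_corrected = 0.8836

0.8836


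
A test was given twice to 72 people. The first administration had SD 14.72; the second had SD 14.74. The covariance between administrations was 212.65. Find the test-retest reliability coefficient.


r = cov(X,Y) / (SD_X * SD_Y)
r = 212.65 / (14.72 * 14.74)
r = 212.65 / 216.9728
r = 0.9801

0.9801


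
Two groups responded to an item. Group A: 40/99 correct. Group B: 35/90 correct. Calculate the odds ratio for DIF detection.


Odds_A = 40/59 = 0.678
Odds_B = 35/55 = 0.6364
OR = Odds_A / Odds_B = 0.678 / 0.6364
Exactly, OR = (40 * 55) / (59 * 35) = 2200 / 2065
OR = 1.0654

1.0654


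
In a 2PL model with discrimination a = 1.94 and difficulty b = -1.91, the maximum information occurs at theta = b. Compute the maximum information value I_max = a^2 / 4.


For 2PL, max info at theta = b = -1.91
I_max = a^2 / 4 = 1.94^2 / 4
= 3.7636 / 4
I_max = 0.9409

0.9409


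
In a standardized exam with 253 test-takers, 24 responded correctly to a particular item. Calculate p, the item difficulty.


Item difficulty p = number correct / total examinees
p = 24 / 253
p = 0.0949

0.0949


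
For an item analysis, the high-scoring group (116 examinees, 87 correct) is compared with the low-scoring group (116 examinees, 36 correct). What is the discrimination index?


p_upper = 87/116 = 0.75
p_lower = 36/116 = 0.3103
D = 0.75 - 0.3103 = 0.4397

0.4397


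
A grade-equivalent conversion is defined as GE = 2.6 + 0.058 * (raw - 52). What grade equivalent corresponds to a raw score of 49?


raw - median = 49 - 52 = -3
slope * diff = 0.058 * -3 = -0.174
GE = 2.6 + -0.174
GE = 2.426

2.426


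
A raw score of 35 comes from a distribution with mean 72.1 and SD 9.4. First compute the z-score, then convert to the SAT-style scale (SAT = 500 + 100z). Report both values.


z = (X - mean) / SD = (35 - 72.1) / 9.4
z = -37.1 / 9.4
z = -3.9468
SAT-scale = SAT = 500 + 100z
Carry z at full precision (z = -37.1 / 9.4) into the conversion:
SAT-scale = 500 + 100 * (-37.1 / 9.4) = 500 + -3710 / 9.4
SAT-scale = 500 + -394.6809
SAT-scale = 105.3191

105.3191


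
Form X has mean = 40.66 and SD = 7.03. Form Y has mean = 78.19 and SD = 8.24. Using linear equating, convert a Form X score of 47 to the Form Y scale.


slope = SD_Y / SD_X = 8.24 / 7.03 ~ 1.1721
intercept = mean_Y - slope * mean_X = 78.19 - (8.24 / 7.03) * 40.66 ~ 30.5316
Y = slope * X + intercept. To avoid rounding drift from the rounded slope/intercept, evaluate the equivalent form Y = mean_Y + SD_Y * (X - mean_X) / SD_X at full precision:
Y = 78.19 + 8.24 * (47 - 40.66) / 7.03
Y = 78.19 + 8.24 * 6.34 / 7.03
Y = 78.19 + 52.2416 / 7.03
Y = 78.19 + 7.4312
Y = 85.6212

85.6212


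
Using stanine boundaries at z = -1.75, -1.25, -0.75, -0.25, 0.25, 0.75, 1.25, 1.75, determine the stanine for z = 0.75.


Stanine boundaries: [-1.75, -1.25, -0.75, -0.25, 0.25, 0.75, 1.25, 1.75]
z = 0.75
Check each boundary:
  z >= -1.75 -> could be stanine 2
  z >= -1.25 -> could be stanine 3
  z >= -0.75 -> could be stanine 4
  z >= -0.25 -> could be stanine 5
  z >= 0.25 -> could be stanine 6
  z >= 0.75 -> could be stanine 7
  z < 1.25
  z < 1.75
Highest qualifying boundary gives stanine = 7

7


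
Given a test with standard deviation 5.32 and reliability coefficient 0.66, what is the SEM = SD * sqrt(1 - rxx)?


SEM = SD * sqrt(1 - rxx)
SEM = 5.32 * sqrt(1 - 0.66)
SEM = 5.32 * sqrt(0.34) = 5.32 * 0.583095
SEM = 3.1021

3.1021


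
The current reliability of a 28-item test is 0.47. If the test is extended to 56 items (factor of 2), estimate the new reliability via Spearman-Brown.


r_new = (n * rxx) / (1 + (n-1) * rxx)
r_new = (2 * 0.47) / (1 + 1 * 0.47)
r_new = 0.94 / 1.47
r_new = 0.6395

0.6395


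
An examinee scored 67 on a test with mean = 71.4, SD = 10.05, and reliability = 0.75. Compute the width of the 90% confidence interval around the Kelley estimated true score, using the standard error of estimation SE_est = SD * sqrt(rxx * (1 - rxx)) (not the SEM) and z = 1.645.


True score estimate = 0.75*67 + 0.25*71.4 = 68.1
SE_est = SD * sqrt(rxx * (1 - rxx)) = 10.05 * sqrt(0.75 * 0.25) = 10.05 * sqrt(0.1875) = 4.351778
CI = T_est +/- z * SE_est, so width = 2 * z * SE_est = 2 * 1.645 * 4.351778
Width = 14.3173

14.3173


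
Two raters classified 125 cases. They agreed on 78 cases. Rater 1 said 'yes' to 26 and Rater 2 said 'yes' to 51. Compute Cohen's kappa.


P_o = 78/125 = 0.624
P_e = (26*51 + 99*74) / 15625 = 0.553728
kappa = (P_o - P_e) / (1 - P_e)
kappa = (0.624 - 0.553728) / (1 - 0.553728)
kappa = 0.1575

0.1575


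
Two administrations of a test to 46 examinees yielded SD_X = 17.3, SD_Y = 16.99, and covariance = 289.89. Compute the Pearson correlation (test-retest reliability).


r = cov(X,Y) / (SD_X * SD_Y)
r = 289.89 / (17.3 * 16.99)
r = 289.89 / 293.927
r = 0.9863

0.9863


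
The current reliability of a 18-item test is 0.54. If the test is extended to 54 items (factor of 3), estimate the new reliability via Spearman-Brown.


r_new = (n * rxx) / (1 + (n-1) * rxx)
r_new = (3 * 0.54) / (1 + 2 * 0.54)
r_new = 1.62 / 2.08
r_new = 0.7788

0.7788


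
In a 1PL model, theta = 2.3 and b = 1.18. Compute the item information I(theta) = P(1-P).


P = 1/(1+exp(-(2.3-1.18))) = 0.754
I = P*(1-P) = 0.754 * 0.246
I = 0.1855

0.1855


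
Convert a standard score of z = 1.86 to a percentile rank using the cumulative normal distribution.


CDF(z) = 0.5 * (1 + erf(z/sqrt(2)))
erf(1.3152) = 0.9371
CDF = 0.9686
Percentile rank = 0.9686 * 100 = 96.86

96.86


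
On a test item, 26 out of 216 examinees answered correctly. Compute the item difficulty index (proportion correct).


Item difficulty p = number correct / total examinees
p = 26 / 216
p = 0.1204

0.1204


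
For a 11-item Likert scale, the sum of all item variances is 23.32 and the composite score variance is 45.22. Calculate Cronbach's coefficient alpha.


alpha = (k/(k-1)) * (1 - sum(si^2)/s_total^2)
= (11/10) * (1 - 23.32/45.22)
alpha = 0.5327

0.5327


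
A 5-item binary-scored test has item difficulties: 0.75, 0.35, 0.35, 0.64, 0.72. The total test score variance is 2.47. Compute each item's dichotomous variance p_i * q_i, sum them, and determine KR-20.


For each item, compute p_i * q_i:
  Item 1: 0.75 * 0.25 = 0.1875
  Item 2: 0.35 * 0.65 = 0.2275
  Item 3: 0.35 * 0.65 = 0.2275
  Item 4: 0.64 * 0.36 = 0.2304
  Item 5: 0.72 * 0.28 = 0.2016
Sum(p_i * q_i) = 0.1875 + 0.2275 + 0.2275 + 0.2304 + 0.2016 = 1.0745
KR-20 = (k/(k-1)) * (1 - Sum(p_i*q_i) / Var_total)
= (5/4) * (1 - 1.0745/2.47)
= 1.25 * 0.565
KR-20 = 0.7062

0.7062


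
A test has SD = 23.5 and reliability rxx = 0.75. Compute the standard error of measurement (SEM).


SEM = SD * sqrt(1 - rxx)
SEM = 23.5 * sqrt(1 - 0.75)
SEM = 23.5 * sqrt(0.25) = 23.5 * 0.5
SEM = 11.75

11.75


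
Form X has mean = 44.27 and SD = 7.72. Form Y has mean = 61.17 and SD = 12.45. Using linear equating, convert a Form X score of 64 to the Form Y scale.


slope = SD_Y / SD_X = 12.45 / 7.72 ~ 1.6127
intercept = mean_Y - slope * mean_X = 61.17 - (12.45 / 7.72) * 44.27 ~ -10.224
Y = slope * X + intercept. To avoid rounding drift from the rounded slope/intercept, evaluate the equivalent form Y = mean_Y + SD_Y * (X - mean_X) / SD_X at full precision:
Y = 61.17 + 12.45 * (64 - 44.27) / 7.72
Y = 61.17 + 12.45 * 19.73 / 7.72
Y = 61.17 + 245.6385 / 7.72
Y = 61.17 + 31.8185
Y = 92.9885

92.9885


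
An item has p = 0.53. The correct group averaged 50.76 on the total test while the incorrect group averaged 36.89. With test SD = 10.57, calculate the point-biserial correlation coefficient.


q = 1 - p = 0.47
rpb = ((M1 - M0) / SD) * sqrt(p * q)
rpb = ((50.76 - 36.89) / 10.57) * sqrt(0.53 * 0.47)
rpb = 0.6549

0.6549


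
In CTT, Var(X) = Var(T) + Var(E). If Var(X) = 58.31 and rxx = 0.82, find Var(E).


var_true = rxx * var_obs = 0.82 * 58.31 = 47.8142
var_error = var_obs - var_true
var_error = 58.31 - 47.8142
var_error = 10.4958

10.4958


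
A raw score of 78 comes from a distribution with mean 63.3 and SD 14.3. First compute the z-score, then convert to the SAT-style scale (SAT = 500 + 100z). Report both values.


z = (X - mean) / SD = (78 - 63.3) / 14.3
z = 14.7 / 14.3
z = 1.028
SAT-scale = SAT = 500 + 100z
Carry z at full precision (z = 14.7 / 14.3) into the conversion:
SAT-scale = 500 + 100 * (14.7 / 14.3) = 500 + 1470 / 14.3
SAT-scale = 500 + 102.7972
SAT-scale = 602.7972

602.7972


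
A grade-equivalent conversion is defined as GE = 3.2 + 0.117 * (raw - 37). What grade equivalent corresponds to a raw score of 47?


raw - median = 47 - 37 = 10
slope * diff = 0.117 * 10 = 1.17
GE = 3.2 + 1.17
GE = 4.37

4.37


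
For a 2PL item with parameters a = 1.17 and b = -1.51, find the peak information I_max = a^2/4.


For 2PL, max info at theta = b = -1.51
I_max = a^2 / 4 = 1.17^2 / 4
= 1.3689 / 4
I_max = 0.3422

0.3422


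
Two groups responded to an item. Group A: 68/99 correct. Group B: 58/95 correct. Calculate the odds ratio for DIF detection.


Odds_A = 68/31 = 2.1935
Odds_B = 58/37 = 1.5676
OR = Odds_A / Odds_B = 2.1935 / 1.5676
Exactly, OR = (68 * 37) / (31 * 58) = 2516 / 1798
OR = 1.3993

1.3993


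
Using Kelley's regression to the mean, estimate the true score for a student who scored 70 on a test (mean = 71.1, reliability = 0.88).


T_est = rxx * X + (1 - rxx) * mean
T_est = 0.88 * 70 + 0.12 * 71.1
T_est = 61.6 + 8.532
T_est = 70.132

70.132


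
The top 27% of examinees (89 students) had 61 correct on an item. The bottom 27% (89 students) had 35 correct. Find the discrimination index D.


p_upper = 61/89 = 0.6854
p_lower = 35/89 = 0.3933
D = 0.6854 - 0.3933 = 0.2921

0.2921


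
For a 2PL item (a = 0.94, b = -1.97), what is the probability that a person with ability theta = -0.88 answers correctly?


a*(theta - b) = 0.94 * (-0.88 - -1.97) = 1.0246
exp(-1.0246) = 0.3589
P = 1 / (1 + 0.3589)
P = 0.7359

0.7359


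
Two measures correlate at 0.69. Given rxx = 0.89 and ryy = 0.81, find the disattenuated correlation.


r_corrected = rxy / sqrt(rxx * ryy)
= 0.69 / sqrt(0.89 * 0.81)
= 0.69 / sqrt(0.7209)
= 0.69 / 0.849058
r_corrected = 0.8127

0.8127


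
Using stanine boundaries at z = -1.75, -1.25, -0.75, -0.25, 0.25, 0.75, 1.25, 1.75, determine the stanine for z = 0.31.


Stanine boundaries: [-1.75, -1.25, -0.75, -0.25, 0.25, 0.75, 1.25, 1.75]
z = 0.31
Check each boundary:
  z >= -1.75 -> could be stanine 2
  z >= -1.25 -> could be stanine 3
  z >= -0.75 -> could be stanine 4
  z >= -0.25 -> could be stanine 5
  z >= 0.25 -> could be stanine 6
  z < 0.75
  z < 1.25
  z < 1.75
Highest qualifying boundary gives stanine = 6

6
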